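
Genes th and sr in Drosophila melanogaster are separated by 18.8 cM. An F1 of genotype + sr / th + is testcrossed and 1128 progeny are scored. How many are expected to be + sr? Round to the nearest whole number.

A map distance of 18.8 cM corresponds to a recombination frequency of 0.188.
The F1 is + sr / th +, so + sr is a parental gamete class with expected frequency (1 − r)/2 = 0.812/2 = 0.4060.
Expected number = 0.4060 × 1128 = 457.97 ≈ 458.

458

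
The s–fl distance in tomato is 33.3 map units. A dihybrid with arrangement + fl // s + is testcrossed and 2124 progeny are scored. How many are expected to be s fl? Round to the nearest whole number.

A map distance of 33.3 map units corresponds to a recombination frequency of 0.333.
The F1 is + fl / s +, so s fl is a recombinant gamete class with expected frequency r/2 = 0.333/2 = 0.1665.
Expected number = 0.1665 × 2124 = 353.65 ≈ 354.

354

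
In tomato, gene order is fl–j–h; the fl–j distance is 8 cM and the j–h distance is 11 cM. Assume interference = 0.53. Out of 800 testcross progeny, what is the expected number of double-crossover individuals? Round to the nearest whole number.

Map distances give recombination frequencies of 0.080 and 0.110 for the two intervals.
With interference 0.53 (so coincidence = 0.47), expected double-crossover frequency = 0.080 × 0.110 × 0.47 = 0.00414.
Expected number = 0.00414 × 800 = 3.31 ≈ 3.

3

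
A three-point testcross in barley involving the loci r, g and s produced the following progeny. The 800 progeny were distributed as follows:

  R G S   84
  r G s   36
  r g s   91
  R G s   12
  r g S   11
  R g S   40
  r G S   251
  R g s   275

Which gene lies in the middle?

The two most frequent reciprocal classes, r G S and R g s, are the parental types, so the F1 was r G S / R g s.
The two rarest classes, r g S and R G s, are the double crossovers. Comparing them with the parentals, only the g allele has switched, so g is the middle locus and the order is r – g – s.

g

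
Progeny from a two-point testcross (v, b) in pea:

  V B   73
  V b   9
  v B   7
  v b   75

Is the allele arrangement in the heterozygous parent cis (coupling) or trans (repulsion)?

The two most frequent classes are V B (73) and v b (75); these are the parental (non-recombinant) types.
So the F1 carried V B on one chromosome and v b on the other — the recessive alleles are on the same chromosome (cis / coupling).

cis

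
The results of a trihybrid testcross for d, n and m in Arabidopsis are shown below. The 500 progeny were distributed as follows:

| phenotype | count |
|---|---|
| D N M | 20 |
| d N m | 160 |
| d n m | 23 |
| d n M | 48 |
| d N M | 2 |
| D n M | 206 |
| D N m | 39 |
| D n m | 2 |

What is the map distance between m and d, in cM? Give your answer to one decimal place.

The two most frequent reciprocal classes, D n M and d N m, are the parental types, so the F1 was D n M / d N m.
The two rarest classes, D n m and d N M, are the double crossovers. Comparing them with the parentals, only the m allele has switched, so m is the middle locus and the order is n – m – d.
Crossovers in the m–d interval produce the single-crossover classes d n M and D N m (48 + 39 = 87) plus the double crossovers (4).
RF(m–d) = (87 + 4) / 500 = 91/500 = 0.1820 → 18.2 cM.

18.2 cM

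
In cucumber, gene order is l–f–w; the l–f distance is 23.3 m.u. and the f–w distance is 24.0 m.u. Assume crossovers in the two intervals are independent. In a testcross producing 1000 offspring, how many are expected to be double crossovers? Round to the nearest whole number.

Map distances give recombination frequencies of 0.233 and 0.240 for the two intervals.
With no interference, expected double-crossover frequency = 0.233 × 0.240 = 0.05592.
Expected number = 0.05592 × 1000 = 55.92 ≈ 56.

56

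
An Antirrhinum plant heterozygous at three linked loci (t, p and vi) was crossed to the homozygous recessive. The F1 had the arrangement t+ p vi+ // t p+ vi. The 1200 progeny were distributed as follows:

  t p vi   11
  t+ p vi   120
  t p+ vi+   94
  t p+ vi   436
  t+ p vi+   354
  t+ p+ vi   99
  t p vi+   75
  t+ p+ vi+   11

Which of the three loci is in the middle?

p

The two rarest classes, t+ p+ vi+ and t p vi, are the double crossovers. Comparing them with the parentals, only the p allele has switched, so p is the middle locus and the order is vi – p – t.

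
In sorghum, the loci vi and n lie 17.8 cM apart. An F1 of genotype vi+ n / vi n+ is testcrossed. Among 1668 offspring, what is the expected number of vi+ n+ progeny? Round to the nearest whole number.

148

A map distance of 17.8 cM corresponds to a recombination frequency of 0.178.
The F1 is vi+ n / vi n+, so vi+ n+ is a recombinant gamete class with expected frequency r/2 = 0.178/2 = 0.0890.
Expected number = 0.0890 × 1668 = 148.45 ≈ 148.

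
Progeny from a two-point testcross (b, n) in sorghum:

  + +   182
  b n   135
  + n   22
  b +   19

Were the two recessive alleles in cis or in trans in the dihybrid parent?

cis

The two most frequent classes are + + (182) and b n (135); these are the parental (non-recombinant) types.
So the F1 carried + + on one chromosome and b n on the other — the recessive alleles are on the same chromosome (cis / coupling).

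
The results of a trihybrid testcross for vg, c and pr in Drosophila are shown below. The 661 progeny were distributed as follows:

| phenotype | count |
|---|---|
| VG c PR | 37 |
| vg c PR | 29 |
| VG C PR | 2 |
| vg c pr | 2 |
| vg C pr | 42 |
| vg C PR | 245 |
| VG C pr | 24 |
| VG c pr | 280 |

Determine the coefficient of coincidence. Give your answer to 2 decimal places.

0.56

The two most frequent reciprocal classes, vg C PR and VG c pr, are the parental types, so the F1 was vg C PR / VG c pr.
The two rarest classes, VG C PR and vg c pr, are the double crossovers. Comparing them with the parentals, only the vg allele has switched, so vg is the middle locus and the order is c – vg – pr.
c–vg: (53 + 4)/661 = 0.0862; vg–pr: (79 + 4)/661 = 0.1256.
Expected DCO frequency = 0.0862 × 0.1256 ≈ 0.01083; observed = 4/661 ≈ 0.00605.
Coefficient of coincidence = 0.00605/0.01083 ≈ 0.56.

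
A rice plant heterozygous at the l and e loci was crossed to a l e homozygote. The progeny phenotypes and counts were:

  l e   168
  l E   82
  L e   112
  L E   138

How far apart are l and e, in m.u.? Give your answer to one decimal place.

The two most frequent classes, L E (138) and l e (168), are the parental types, so the F1 was L E / l e.
The recombinant classes are L e and l E: 112 + 82 = 194.
Recombination frequency = 194/500 = 0.3880 ≈ 38.8%, i.e. 38.8 m.u.

38.8 m.u.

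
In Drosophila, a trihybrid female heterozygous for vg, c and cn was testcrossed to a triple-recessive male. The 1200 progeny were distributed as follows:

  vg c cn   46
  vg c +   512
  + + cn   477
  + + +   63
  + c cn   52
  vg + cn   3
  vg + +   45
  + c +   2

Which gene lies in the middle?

The two most frequent reciprocal classes, + + cn and vg c +, are the parental types, so the F1 was + + cn / vg c +.
The two rarest classes, vg + cn and + c +, are the double crossovers. Comparing them with the parentals, only the vg allele has switched, so vg is the middle locus and the order is c – vg – cn.

vg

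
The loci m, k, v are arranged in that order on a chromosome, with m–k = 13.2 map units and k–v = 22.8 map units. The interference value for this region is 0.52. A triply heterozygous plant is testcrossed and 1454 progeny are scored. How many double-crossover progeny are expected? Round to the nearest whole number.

Map distances give recombination frequencies of 0.132 and 0.228 for the two intervals.
With interference 0.52 (so coincidence = 0.48), expected double-crossover frequency = 0.132 × 0.228 × 0.48 = 0.01445.
Expected number = 0.01445 × 1454 = 21.00 ≈ 21.

21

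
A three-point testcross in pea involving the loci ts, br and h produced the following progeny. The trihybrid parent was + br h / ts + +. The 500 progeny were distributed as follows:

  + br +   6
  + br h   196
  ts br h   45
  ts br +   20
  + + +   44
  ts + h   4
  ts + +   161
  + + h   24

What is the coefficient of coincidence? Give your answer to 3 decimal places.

0.935

The two rarest classes, + br + and ts + h, are the double crossovers. Comparing them with the parentals, only the h allele has switched, so h is the middle locus and the order is ts – h – br.
ts–h: (89 + 10)/500 = 0.1980; h–br: (44 + 10)/500 = 0.1080.
Expected DCO frequency = 0.1980 × 0.1080 ≈ 0.02138; observed = 10/500 ≈ 0.02000.
Coefficient of coincidence = 0.02000/0.02138 ≈ 0.935.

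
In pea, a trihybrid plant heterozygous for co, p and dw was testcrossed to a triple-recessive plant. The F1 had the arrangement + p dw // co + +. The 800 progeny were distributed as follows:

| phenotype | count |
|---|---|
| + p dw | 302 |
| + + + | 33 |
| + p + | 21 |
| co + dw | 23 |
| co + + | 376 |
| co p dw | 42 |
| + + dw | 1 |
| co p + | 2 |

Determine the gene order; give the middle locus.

p

The two rarest classes, + + dw and co p +, are the double crossovers. Comparing them with the parentals, only the p allele has switched, so p is the middle locus and the order is dw – p – co.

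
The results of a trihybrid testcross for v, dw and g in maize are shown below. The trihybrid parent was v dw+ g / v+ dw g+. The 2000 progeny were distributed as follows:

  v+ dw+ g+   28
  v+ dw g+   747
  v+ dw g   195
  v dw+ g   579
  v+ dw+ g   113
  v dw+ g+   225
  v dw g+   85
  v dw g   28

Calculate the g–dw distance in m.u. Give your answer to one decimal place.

23.8 m.u.

The two rarest classes, v dw g and v+ dw+ g+, are the double crossovers. Comparing them with the parentals, only the dw allele has switched, so dw is the middle locus and the order is g – dw – v.
Crossovers in the g–dw interval produce the single-crossover classes v dw+ g+ and v+ dw g (225 + 195 = 420) plus the double crossovers (56).
RF(g–dw) = (420 + 56) / 2000 = 476/2000 = 0.2380 → 23.8 m.u.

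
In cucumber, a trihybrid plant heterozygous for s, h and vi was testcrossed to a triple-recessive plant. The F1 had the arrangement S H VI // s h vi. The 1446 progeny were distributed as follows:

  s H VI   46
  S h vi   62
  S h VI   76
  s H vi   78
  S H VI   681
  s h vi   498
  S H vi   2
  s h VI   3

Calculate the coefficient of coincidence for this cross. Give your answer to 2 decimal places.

The two rarest classes, S H vi and s h VI, are the double crossovers. Comparing them with the parentals, only the vi allele has switched, so vi is the middle locus and the order is s – vi – h.
s–vi: (108 + 5)/1446 = 0.0781; vi–h: (154 + 5)/1446 = 0.1100.
Expected DCO frequency = 0.0781 × 0.1100 ≈ 0.00859; observed = 5/1446 ≈ 0.00346.
Coefficient of coincidence = 0.00346/0.00859 ≈ 0.40.

0.40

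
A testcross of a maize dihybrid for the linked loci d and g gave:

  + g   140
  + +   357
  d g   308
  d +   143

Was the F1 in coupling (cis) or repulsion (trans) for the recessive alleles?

cis

The two most frequent classes are + + (357) and d g (308); these are the parental (non-recombinant) types.
So the F1 carried + + on one chromosome and d g on the other — the recessive alleles are on the same chromosome (cis / coupling).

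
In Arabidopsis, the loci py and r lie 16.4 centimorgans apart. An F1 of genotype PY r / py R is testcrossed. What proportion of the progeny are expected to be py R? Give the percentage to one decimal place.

41.8%

A map distance of 16.4 centimorgans corresponds to a recombination frequency of 0.164.
The F1 is PY r / py R, so py R is a parental gamete class with expected frequency (1 − r)/2 = 0.836/2 = 0.4180.
That is 0.4180 = 41.8% of the progeny.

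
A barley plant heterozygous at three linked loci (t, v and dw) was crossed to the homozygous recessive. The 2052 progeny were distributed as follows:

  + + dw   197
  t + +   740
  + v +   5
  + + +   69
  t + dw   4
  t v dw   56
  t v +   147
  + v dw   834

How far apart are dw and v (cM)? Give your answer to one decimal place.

The two most frequent reciprocal classes, + v dw and t + +, are the parental types, so the F1 was + v dw / t + +.
The two rarest classes, + v + and t + dw, are the double crossovers. Comparing them with the parentals, only the dw allele has switched, so dw is the middle locus and the order is v – dw – t.
Crossovers in the v–dw interval produce the single-crossover classes + + dw and t v + (197 + 147 = 344) plus the double crossovers (9).
RF(v–dw) = (344 + 9) / 2052 = 353/2052 = 0.1720 → 17.2 cM.

17.2 cM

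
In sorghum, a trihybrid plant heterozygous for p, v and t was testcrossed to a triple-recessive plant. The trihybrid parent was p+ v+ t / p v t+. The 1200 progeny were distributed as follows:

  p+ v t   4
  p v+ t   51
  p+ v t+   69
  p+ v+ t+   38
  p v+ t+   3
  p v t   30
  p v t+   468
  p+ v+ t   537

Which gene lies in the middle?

v

The two rarest classes, p+ v t and p v+ t+, are the double crossovers. Comparing them with the parentals, only the v allele has switched, so v is the middle locus and the order is p – v – t.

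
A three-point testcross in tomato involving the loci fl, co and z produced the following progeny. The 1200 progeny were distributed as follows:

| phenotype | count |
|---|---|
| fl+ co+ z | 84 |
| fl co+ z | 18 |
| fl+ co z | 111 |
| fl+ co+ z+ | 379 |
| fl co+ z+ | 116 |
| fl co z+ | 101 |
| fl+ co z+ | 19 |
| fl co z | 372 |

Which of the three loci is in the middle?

co

The two most frequent reciprocal classes, fl+ co+ z+ and fl co z, are the parental types, so the F1 was fl+ co+ z+ / fl co z.
The two rarest classes, fl+ co z+ and fl co+ z, are the double crossovers. Comparing them with the parentals, only the co allele has switched, so co is the middle locus and the order is z – co – fl.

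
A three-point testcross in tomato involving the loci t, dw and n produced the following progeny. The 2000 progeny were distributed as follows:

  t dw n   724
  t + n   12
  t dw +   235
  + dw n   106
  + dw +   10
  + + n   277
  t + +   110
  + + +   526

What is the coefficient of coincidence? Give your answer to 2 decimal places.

The two most frequent reciprocal classes, + + + and t dw n, are the parental types, so the F1 was + + + / t dw n.
The two rarest classes, + dw + and t + n, are the double crossovers. Comparing them with the parentals, only the dw allele has switched, so dw is the middle locus and the order is n – dw – t.
n–dw: (512 + 22)/2000 = 0.2670; dw–t: (216 + 22)/2000 = 0.1190.
Expected DCO frequency = 0.2670 × 0.1190 ≈ 0.03177; observed = 22/2000 ≈ 0.01100.
Coefficient of coincidence = 0.01100/0.03177 ≈ 0.35.

0.35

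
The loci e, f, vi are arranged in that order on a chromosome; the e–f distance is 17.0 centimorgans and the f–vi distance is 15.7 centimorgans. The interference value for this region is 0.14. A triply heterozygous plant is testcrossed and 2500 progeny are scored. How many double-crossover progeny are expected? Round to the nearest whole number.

57

Map distances give recombination frequencies of 0.170 and 0.157 for the two intervals.
With interference 0.14 (so coincidence = 0.86), expected double-crossover frequency = 0.170 × 0.157 × 0.86 = 0.02295.
Expected number = 0.02295 × 2500 = 57.38 ≈ 57.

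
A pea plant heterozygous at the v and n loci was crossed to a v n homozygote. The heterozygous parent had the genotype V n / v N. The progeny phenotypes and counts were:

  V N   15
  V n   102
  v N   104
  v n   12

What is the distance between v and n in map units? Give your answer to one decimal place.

11.6 map units

The recombinant classes are V N and v n: 15 + 12 = 27.
Recombination frequency = 27/233 = 0.1159 ≈ 11.6%, i.e. 11.6 map units.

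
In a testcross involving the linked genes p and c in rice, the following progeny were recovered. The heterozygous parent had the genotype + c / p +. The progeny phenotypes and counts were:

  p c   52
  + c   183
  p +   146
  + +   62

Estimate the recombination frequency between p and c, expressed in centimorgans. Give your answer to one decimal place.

25.7 centimorgans

The recombinant classes are + + and p c: 62 + 52 = 114.
Recombination frequency = 114/443 = 0.2573 ≈ 25.7%, i.e. 25.7 centimorgans.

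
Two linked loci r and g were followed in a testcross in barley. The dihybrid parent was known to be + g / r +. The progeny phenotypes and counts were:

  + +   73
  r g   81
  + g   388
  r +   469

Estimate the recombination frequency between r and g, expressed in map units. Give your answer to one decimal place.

15.2 map units

The recombinant classes are + + and r g: 73 + 81 = 154.
Recombination frequency = 154/1011 = 0.1523 ≈ 15.2%, i.e. 15.2 map units.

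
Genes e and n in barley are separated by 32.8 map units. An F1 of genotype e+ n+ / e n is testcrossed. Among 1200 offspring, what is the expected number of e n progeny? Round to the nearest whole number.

403

A map distance of 32.8 map units corresponds to a recombination frequency of 0.328.
The F1 is e+ n+ / e n, so e n is a parental gamete class with expected frequency (1 − r)/2 = 0.672/2 = 0.3360.
Expected number = 0.3360 × 1200 = 403.20 ≈ 403.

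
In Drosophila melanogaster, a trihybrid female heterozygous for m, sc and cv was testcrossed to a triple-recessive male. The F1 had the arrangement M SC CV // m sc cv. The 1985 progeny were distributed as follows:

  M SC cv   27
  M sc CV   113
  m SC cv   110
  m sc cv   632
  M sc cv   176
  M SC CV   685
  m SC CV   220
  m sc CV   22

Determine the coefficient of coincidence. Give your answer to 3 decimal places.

0.804

The two rarest classes, M SC cv and m sc CV, are the double crossovers. Comparing them with the parentals, only the cv allele has switched, so cv is the middle locus and the order is m – cv – sc.
m–cv: (396 + 49)/1985 = 0.2242; cv–sc: (223 + 49)/1985 = 0.1370.
Expected DCO frequency = 0.2242 × 0.1370 ≈ 0.03072; observed = 49/1985 ≈ 0.02469.
Coefficient of coincidence = 0.02469/0.03072 ≈ 0.804.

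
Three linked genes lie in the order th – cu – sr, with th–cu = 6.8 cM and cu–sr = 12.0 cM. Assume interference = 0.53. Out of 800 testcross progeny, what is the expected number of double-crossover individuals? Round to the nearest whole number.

Map distances give recombination frequencies of 0.068 and 0.120 for the two intervals.
With interference 0.53 (so coincidence = 0.47), expected double-crossover frequency = 0.068 × 0.120 × 0.47 = 0.00384.
Expected number = 0.00384 × 800 = 3.07 ≈ 3.

3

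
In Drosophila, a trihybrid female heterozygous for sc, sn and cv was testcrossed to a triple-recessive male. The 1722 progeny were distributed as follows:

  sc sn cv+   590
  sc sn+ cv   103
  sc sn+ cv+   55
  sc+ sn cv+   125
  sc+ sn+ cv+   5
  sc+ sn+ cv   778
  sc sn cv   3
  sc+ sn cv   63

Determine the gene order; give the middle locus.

cv

The two most frequent reciprocal classes, sc sn cv+ and sc+ sn+ cv, are the parental types, so the F1 was sc sn cv+ / sc+ sn+ cv.
The two rarest classes, sc sn cv and sc+ sn+ cv+, are the double crossovers. Comparing them with the parentals, only the cv allele has switched, so cv is the middle locus and the order is sn – cv – sc.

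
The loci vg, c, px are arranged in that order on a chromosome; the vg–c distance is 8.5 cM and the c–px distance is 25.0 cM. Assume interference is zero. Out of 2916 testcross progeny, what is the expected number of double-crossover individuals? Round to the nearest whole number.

Map distances give recombination frequencies of 0.085 and 0.250 for the two intervals.
With no interference, expected double-crossover frequency = 0.085 × 0.250 = 0.02125.
Expected number = 0.02125 × 2916 = 61.97 ≈ 62.

62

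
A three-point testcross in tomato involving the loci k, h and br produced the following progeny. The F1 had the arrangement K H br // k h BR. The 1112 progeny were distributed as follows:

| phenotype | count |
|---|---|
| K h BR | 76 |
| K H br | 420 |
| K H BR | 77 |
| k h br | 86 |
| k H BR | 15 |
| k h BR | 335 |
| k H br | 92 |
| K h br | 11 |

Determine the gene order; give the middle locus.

The two rarest classes, K h br and k H BR, are the double crossovers. Comparing them with the parentals, only the h allele has switched, so h is the middle locus and the order is br – h – k.

h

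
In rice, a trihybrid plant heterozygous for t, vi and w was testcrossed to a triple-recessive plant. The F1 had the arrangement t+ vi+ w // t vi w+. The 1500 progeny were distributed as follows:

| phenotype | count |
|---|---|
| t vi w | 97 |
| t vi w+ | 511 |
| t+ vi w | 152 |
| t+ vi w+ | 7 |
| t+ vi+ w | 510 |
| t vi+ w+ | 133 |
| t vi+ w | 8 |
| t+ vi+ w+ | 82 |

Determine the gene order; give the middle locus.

t

The two rarest classes, t vi+ w and t+ vi w+, are the double crossovers. Comparing them with the parentals, only the t allele has switched, so t is the middle locus and the order is vi – t – w.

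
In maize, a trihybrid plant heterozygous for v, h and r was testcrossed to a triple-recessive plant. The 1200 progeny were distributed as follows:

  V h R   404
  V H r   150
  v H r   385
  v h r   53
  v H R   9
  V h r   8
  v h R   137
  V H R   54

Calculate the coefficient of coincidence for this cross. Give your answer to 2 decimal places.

The two most frequent reciprocal classes, V h R and v H r, are the parental types, so the F1 was V h R / v H r.
The two rarest classes, V h r and v H R, are the double crossovers. Comparing them with the parentals, only the r allele has switched, so r is the middle locus and the order is h – r – v.
h–r: (107 + 17)/1200 = 0.1033; r–v: (287 + 17)/1200 = 0.2533.
Expected DCO frequency = 0.1033 × 0.2533 ≈ 0.02617; observed = 17/1200 ≈ 0.01417.
Coefficient of coincidence = 0.01417/0.02617 ≈ 0.54.

0.54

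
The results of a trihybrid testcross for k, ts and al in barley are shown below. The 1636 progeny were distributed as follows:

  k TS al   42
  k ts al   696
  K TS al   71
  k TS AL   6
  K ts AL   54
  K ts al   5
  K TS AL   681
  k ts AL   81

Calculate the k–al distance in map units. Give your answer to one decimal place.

The two most frequent reciprocal classes, k ts al and K TS AL, are the parental types, so the F1 was k ts al / K TS AL.
The two rarest classes, K ts al and k TS AL, are the double crossovers. Comparing them with the parentals, only the k allele has switched, so k is the middle locus and the order is al – k – ts.
Crossovers in the al–k interval produce the single-crossover classes k ts AL and K TS al (81 + 71 = 152) plus the double crossovers (11).
RF(al–k) = (152 + 11) / 1636 = 163/1636 = 0.0996 → 10.0 map units.

10.0 map units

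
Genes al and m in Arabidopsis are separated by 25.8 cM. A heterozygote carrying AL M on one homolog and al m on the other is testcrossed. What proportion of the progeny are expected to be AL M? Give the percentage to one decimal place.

37.1%

A map distance of 25.8 cM corresponds to a recombination frequency of 0.258.
The F1 is AL M / al m, so AL M is a parental gamete class with expected frequency (1 − r)/2 = 0.742/2 = 0.3710.
That is 0.3710 = 37.1% of the progeny.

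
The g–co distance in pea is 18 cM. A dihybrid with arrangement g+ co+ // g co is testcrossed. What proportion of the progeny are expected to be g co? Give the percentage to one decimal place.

41.0%

A map distance of 18 cM corresponds to a recombination frequency of 0.180.
The F1 is g+ co+ / g co, so g co is a parental gamete class with expected frequency (1 − r)/2 = 0.820/2 = 0.4100.
That is 0.4100 = 41.0% of the progeny.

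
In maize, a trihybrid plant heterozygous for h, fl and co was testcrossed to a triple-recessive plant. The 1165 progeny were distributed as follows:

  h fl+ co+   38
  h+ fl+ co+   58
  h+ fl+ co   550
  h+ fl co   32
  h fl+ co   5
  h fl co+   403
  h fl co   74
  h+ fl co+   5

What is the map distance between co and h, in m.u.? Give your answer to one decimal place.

The two most frequent reciprocal classes, h+ fl+ co and h fl co+, are the parental types, so the F1 was h+ fl+ co / h fl co+.
The two rarest classes, h fl+ co and h+ fl co+, are the double crossovers. Comparing them with the parentals, only the h allele has switched, so h is the middle locus and the order is fl – h – co.
Crossovers in the h–co interval produce the single-crossover classes h+ fl+ co+ and h fl co (58 + 74 = 132) plus the double crossovers (10).
RF(h–co) = (132 + 10) / 1165 = 142/1165 = 0.1219 → 12.2 m.u.

12.2 m.u.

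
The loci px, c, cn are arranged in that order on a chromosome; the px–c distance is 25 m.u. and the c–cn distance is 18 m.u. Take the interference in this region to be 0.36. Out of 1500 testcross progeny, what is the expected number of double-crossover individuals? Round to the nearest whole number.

Map distances give recombination frequencies of 0.250 and 0.180 for the two intervals.
With interference 0.36 (so coincidence = 0.64), expected double-crossover frequency = 0.250 × 0.180 × 0.64 = 0.02880.
Expected number = 0.02880 × 1500 = 43.20 ≈ 43.

43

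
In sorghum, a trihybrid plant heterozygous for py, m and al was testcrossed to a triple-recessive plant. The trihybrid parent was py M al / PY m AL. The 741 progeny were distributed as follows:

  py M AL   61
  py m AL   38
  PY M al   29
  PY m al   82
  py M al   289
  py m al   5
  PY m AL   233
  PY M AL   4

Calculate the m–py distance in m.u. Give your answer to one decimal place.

The two rarest classes, py m al and PY M AL, are the double crossovers. Comparing them with the parentals, only the m allele has switched, so m is the middle locus and the order is py – m – al.
Crossovers in the py–m interval produce the single-crossover classes PY M al and py m AL (29 + 38 = 67) plus the double crossovers (9).
RF(py–m) = (67 + 9) / 741 = 76/741 = 0.1026 → 10.3 m.u.

10.3 m.u.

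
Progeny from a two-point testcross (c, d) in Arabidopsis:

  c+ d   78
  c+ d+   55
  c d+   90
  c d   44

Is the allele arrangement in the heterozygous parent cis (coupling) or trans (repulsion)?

The two most frequent classes are c+ d (78) and c d+ (90); these are the parental (non-recombinant) types.
So the F1 carried c+ d on one chromosome and c d+ on the other — the recessive alleles are on opposite chromosomes (trans / repulsion).

trans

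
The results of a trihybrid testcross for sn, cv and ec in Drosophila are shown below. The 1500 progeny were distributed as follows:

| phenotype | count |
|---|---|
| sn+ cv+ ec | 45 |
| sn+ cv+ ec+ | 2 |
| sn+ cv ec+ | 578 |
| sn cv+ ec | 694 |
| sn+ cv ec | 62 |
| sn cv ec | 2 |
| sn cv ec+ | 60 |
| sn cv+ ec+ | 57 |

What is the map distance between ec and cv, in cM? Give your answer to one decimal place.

The two most frequent reciprocal classes, sn cv+ ec and sn+ cv ec+, are the parental types, so the F1 was sn cv+ ec / sn+ cv ec+.
The two rarest classes, sn cv ec and sn+ cv+ ec+, are the double crossovers. Comparing them with the parentals, only the cv allele has switched, so cv is the middle locus and the order is sn – cv – ec.
Crossovers in the cv–ec interval produce the single-crossover classes sn cv+ ec+ and sn+ cv ec (57 + 62 = 119) plus the double crossovers (4).
RF(cv–ec) = (119 + 4) / 1500 = 123/1500 = 0.0820 → 8.2 cM.

8.2 cM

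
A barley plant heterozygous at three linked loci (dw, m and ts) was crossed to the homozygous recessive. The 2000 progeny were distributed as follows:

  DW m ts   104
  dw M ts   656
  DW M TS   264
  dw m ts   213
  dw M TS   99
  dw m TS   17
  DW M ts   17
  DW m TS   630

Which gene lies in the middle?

The two most frequent reciprocal classes, dw M ts and DW m TS, are the parental types, so the F1 was dw M ts / DW m TS.
The two rarest classes, DW M ts and dw m TS, are the double crossovers. Comparing them with the parentals, only the dw allele has switched, so dw is the middle locus and the order is m – dw – ts.

dw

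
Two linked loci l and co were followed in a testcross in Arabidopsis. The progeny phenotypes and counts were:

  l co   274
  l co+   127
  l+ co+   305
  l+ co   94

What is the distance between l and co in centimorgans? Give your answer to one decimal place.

The two most frequent classes, l+ co+ (305) and l co (274), are the parental types, so the F1 was l+ co+ / l co.
The recombinant classes are l+ co and l co+: 94 + 127 = 221.
Recombination frequency = 221/800 = 0.2762 ≈ 27.6%, i.e. 27.6 centimorgans.

27.6 centimorgans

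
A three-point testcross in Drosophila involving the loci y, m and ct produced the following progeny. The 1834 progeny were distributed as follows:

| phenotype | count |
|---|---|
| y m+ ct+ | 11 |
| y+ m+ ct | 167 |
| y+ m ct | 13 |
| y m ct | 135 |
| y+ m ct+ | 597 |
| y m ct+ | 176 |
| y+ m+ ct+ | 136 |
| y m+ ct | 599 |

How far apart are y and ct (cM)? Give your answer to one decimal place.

The two most frequent reciprocal classes, y m+ ct and y+ m ct+, are the parental types, so the F1 was y m+ ct / y+ m ct+.
The two rarest classes, y m+ ct+ and y+ m ct, are the double crossovers. Comparing them with the parentals, only the ct allele has switched, so ct is the middle locus and the order is m – ct – y.
Crossovers in the ct–y interval produce the single-crossover classes y+ m+ ct and y m ct+ (167 + 176 = 343) plus the double crossovers (24).
RF(ct–y) = (343 + 24) / 1834 = 367/1834 = 0.2001 → 20.0 cM.

20.0 cM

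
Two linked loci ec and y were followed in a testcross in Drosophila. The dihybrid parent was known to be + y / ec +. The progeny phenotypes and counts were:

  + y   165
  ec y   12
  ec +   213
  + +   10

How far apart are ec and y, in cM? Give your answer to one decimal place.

The recombinant classes are + + and ec y: 10 + 12 = 22.
Recombination frequency = 22/400 = 0.0550 ≈ 5.5%, i.e. 5.5 cM.

5.5 cM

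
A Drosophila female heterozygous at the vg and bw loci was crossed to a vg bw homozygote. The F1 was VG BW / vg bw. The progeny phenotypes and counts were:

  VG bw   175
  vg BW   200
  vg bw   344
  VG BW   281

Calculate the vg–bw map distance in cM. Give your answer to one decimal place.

The recombinant classes are VG bw and vg BW: 175 + 200 = 375.
Recombination frequency = 375/1000 = 0.3750 ≈ 37.5%, i.e. 37.5 cM.

37.5 cM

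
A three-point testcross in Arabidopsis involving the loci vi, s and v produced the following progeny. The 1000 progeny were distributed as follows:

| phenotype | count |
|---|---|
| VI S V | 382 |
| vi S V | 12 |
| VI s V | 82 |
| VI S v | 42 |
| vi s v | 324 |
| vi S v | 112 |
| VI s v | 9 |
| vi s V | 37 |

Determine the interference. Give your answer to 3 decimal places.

The two most frequent reciprocal classes, vi s v and VI S V, are the parental types, so the F1 was vi s v / VI S V.
The two rarest classes, VI s v and vi S V, are the double crossovers. Comparing them with the parentals, only the vi allele has switched, so vi is the middle locus and the order is v – vi – s.
v–vi: (79 + 21)/1000 = 0.1000; vi–s: (194 + 21)/1000 = 0.2150.
Expected DCO frequency = 0.1000 × 0.2150 ≈ 0.02150; observed = 21/1000 ≈ 0.02100.
Coefficient of coincidence = 0.02100/0.02150 ≈ 0.977; interference = 1 − 0.977 = 0.023.

0.023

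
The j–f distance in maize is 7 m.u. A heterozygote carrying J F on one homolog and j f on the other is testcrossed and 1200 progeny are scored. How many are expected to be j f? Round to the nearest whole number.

558

A map distance of 7 m.u. corresponds to a recombination frequency of 0.070.
The F1 is J F / j f, so j f is a parental gamete class with expected frequency (1 − r)/2 = 0.930/2 = 0.4650.
Expected number = 0.4650 × 1200 = 558.00 ≈ 558.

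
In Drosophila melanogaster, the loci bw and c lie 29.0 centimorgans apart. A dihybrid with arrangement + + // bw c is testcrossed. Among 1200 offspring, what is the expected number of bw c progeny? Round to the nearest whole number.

A map distance of 29.0 centimorgans corresponds to a recombination frequency of 0.290.
The F1 is + + / bw c, so bw c is a parental gamete class with expected frequency (1 − r)/2 = 0.710/2 = 0.3550.
Expected number = 0.3550 × 1200 = 426.00 ≈ 426.

426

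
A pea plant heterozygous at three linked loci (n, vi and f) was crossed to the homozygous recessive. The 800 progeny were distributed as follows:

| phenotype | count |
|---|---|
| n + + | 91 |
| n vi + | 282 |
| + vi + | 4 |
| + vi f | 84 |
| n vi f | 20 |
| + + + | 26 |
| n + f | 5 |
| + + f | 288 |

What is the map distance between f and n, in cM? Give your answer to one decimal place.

6.9 cM

The two most frequent reciprocal classes, n vi + and + + f, are the parental types, so the F1 was n vi + / + + f.
The two rarest classes, + vi + and n + f, are the double crossovers. Comparing them with the parentals, only the n allele has switched, so n is the middle locus and the order is vi – n – f.
Crossovers in the n–f interval produce the single-crossover classes n vi f and + + + (20 + 26 = 46) plus the double crossovers (9).
RF(n–f) = (46 + 9) / 800 = 55/800 = 0.0688 → 6.9 cM.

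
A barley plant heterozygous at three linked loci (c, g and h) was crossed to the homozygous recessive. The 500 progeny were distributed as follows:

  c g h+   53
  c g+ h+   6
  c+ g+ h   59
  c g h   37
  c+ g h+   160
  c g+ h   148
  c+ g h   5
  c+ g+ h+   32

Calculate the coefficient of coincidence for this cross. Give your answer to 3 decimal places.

0.559

The two most frequent reciprocal classes, c+ g h+ and c g+ h, are the parental types, so the F1 was c+ g h+ / c g+ h.
The two rarest classes, c+ g h and c g+ h+, are the double crossovers. Comparing them with the parentals, only the h allele has switched, so h is the middle locus and the order is g – h – c.
g–h: (69 + 11)/500 = 0.1600; h–c: (112 + 11)/500 = 0.2460.
Expected DCO frequency = 0.1600 × 0.2460 ≈ 0.03936; observed = 11/500 ≈ 0.02200.
Coefficient of coincidence = 0.02200/0.03936 ≈ 0.559.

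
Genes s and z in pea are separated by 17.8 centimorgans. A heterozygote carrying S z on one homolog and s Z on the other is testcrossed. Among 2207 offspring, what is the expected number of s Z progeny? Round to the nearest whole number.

A map distance of 17.8 centimorgans corresponds to a recombination frequency of 0.178.
The F1 is S z / s Z, so s Z is a parental gamete class with expected frequency (1 − r)/2 = 0.822/2 = 0.4110.
Expected number = 0.4110 × 2207 = 907.08 ≈ 907.

907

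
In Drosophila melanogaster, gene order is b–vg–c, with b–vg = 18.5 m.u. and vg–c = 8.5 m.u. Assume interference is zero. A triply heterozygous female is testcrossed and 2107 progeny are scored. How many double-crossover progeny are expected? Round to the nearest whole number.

33

Map distances give recombination frequencies of 0.185 and 0.085 for the two intervals.
With no interference, expected double-crossover frequency = 0.185 × 0.085 = 0.01572.
Expected number = 0.01572 × 2107 = 33.13 ≈ 33.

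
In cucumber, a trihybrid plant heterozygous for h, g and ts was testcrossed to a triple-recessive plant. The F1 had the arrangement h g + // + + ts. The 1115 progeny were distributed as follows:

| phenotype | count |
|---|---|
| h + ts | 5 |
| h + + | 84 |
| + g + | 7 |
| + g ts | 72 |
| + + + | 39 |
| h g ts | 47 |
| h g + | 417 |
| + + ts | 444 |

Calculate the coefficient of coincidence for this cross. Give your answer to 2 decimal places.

0.81

The two rarest classes, + g + and h + ts, are the double crossovers. Comparing them with the parentals, only the h allele has switched, so h is the middle locus and the order is ts – h – g.
ts–h: (86 + 12)/1115 = 0.0879; h–g: (156 + 12)/1115 = 0.1507.
Expected DCO frequency = 0.0879 × 0.1507 ≈ 0.01325; observed = 12/1115 ≈ 0.01076.
Coefficient of coincidence = 0.01076/0.01325 ≈ 0.81.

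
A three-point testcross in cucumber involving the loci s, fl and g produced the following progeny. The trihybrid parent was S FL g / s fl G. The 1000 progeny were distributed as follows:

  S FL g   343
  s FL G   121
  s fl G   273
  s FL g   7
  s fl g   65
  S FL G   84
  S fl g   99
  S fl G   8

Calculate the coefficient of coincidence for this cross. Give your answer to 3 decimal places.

The two rarest classes, s FL g and S fl G, are the double crossovers. Comparing them with the parentals, only the s allele has switched, so s is the middle locus and the order is g – s – fl.
g–s: (149 + 15)/1000 = 0.1640; s–fl: (220 + 15)/1000 = 0.2350.
Expected DCO frequency = 0.1640 × 0.2350 ≈ 0.03854; observed = 15/1000 ≈ 0.01500.
Coefficient of coincidence = 0.01500/0.03854 ≈ 0.389.

0.389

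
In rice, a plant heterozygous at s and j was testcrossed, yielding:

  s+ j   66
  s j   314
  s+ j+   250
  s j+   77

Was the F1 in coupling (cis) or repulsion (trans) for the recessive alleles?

cis

The two most frequent classes are s+ j+ (250) and s j (314); these are the parental (non-recombinant) types.
So the F1 carried s+ j+ on one chromosome and s j on the other — the recessive alleles are on the same chromosome (cis / coupling).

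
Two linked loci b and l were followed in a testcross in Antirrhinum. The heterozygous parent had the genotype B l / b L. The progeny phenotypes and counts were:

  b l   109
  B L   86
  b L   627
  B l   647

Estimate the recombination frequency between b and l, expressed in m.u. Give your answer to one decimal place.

13.3 m.u.

The recombinant classes are B L and b l: 86 + 109 = 195.
Recombination frequency = 195/1469 = 0.1327 ≈ 13.3%, i.e. 13.3 m.u.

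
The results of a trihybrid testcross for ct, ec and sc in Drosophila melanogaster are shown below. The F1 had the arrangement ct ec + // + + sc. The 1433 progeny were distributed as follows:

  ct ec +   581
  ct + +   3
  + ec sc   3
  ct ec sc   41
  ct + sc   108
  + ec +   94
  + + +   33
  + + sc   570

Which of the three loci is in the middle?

The two rarest classes, ct + + and + ec sc, are the double crossovers. Comparing them with the parentals, only the ec allele has switched, so ec is the middle locus and the order is ct – ec – sc.

ec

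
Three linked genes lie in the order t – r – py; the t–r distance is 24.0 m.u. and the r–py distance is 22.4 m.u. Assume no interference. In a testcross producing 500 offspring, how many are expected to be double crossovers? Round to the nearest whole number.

27

Map distances give recombination frequencies of 0.240 and 0.224 for the two intervals.
With no interference, expected double-crossover frequency = 0.240 × 0.224 = 0.05376.
Expected number = 0.05376 × 500 = 26.88 ≈ 27.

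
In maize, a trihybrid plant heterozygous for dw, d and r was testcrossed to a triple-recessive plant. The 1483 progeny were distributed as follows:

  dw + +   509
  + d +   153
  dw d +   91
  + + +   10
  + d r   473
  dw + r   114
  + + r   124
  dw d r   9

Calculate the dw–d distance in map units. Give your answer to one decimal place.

The two most frequent reciprocal classes, + d r and dw + +, are the parental types, so the F1 was + d r / dw + +.
The two rarest classes, dw d r and + + +, are the double crossovers. Comparing them with the parentals, only the dw allele has switched, so dw is the middle locus and the order is r – dw – d.
Crossovers in the dw–d interval produce the single-crossover classes + + r and dw d + (124 + 91 = 215) plus the double crossovers (19).
RF(dw–d) = (215 + 19) / 1483 = 234/1483 = 0.1578 → 15.8 map units.

15.8 map units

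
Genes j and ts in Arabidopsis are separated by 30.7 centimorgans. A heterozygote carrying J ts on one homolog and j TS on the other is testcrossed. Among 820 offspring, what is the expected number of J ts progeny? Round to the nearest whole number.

A map distance of 30.7 centimorgans corresponds to a recombination frequency of 0.307.
The F1 is J ts / j TS, so J ts is a parental gamete class with expected frequency (1 − r)/2 = 0.693/2 = 0.3465.
Expected number = 0.3465 × 820 = 284.13 ≈ 284.

284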